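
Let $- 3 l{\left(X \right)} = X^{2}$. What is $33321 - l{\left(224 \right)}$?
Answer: $\frac{150139}{3} \approx 50046.0$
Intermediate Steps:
$l{\left(X \right)} = - \frac{X^{2}}{3}$
$33321 - l{\left(224 \right)} = 33321 - - \frac{224^{2}}{3} = 33321 - \left(- \frac{1}{3}\right) 50176 = 33321 - - \frac{50176}{3} = 33321 + \frac{50176}{3} = \frac{150139}{3}$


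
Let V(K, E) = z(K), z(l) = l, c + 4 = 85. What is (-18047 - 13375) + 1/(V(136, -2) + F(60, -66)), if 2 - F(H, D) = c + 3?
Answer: -1696787/54 ≈ -31422.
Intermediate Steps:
c = 81 (c = -4 + 85 = 81)
V(K, E) = K
F(H, D) = -82 (F(H, D) = 2 - (81 + 3) = 2 - 1*84 = 2 - 84 = -82)
(-18047 - 13375) + 1/(V(136, -2) + F(60, -66)) = (-18047 - 13375) + 1/(136 - 82) = -31422 + 1/54 = -1696787/54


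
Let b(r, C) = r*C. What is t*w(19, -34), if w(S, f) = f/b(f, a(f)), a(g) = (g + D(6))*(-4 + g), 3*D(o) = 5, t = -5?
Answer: -15/3686 ≈ -0.0040695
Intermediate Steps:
D(o) = 5/3 (D(o) = (⅓)*5 = 5/3)
a(g) = (-4 + g)*(5/3 + g) (a(g) = (g + 5/3)*(-4 + g) = (5/3 + g)*(-4 + g) = (-4 + g)*(5/3 + g))
b(r, C) = C*r
w(S, f) = 1/(-20/3 + f² - 7*f/3) (w(S, f) = f/(((-20/3 + f² - 7*f/3)*f)) = f/((f*(-20/3 + f² - 7*f/3))) = f*(1/(f*(-20/3 + f² - 7*f/3))) = 1/(-20/3 + f² - 7*f/3))
t*w(19, -34) = -15/(-20 - 7*(-34) + 3*(-34)²) = -15/(-20 + 238 + 3*1156) = -15/(-20 + 238 + 3468) = -15/3686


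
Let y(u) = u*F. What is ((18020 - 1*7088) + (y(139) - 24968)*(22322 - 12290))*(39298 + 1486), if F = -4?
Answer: -10442573375424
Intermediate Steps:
y(u) = -4*u (y(u) = u*(-4) = -4*u)
((18020 - 1*7088) + (y(139) - 24968)*(22322 - 12290))*(39298 + 1486) = ((18020 - 1*7088) + (-4*139 - 24968)*(22322 - 12290))*(39298 + 1486) = ((18020 - 7088) + (-556 - 24968)*10032)*40784 = (10932 - 25524*10032)*40784 = (10932 - 256056768)*40784 = -256045836*40784 = -10442573375424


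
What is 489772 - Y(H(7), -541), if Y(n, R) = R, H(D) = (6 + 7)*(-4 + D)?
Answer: 490313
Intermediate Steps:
H(D) = -52 + 13*D (H(D) = 13*(-4 + D) = -52 + 13*D)
489772 - Y(H(7), -541) = 489772 - 1*(-541) = 489772 + 541 = 490313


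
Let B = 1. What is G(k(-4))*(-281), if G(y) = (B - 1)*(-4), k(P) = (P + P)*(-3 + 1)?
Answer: 0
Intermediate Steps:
k(P) = -4*P (k(P) = (2*P)*(-2) = -4*P)
G(y) = 0 (G(y) = (1 - 1)*(-4) = 0*(-4) = 0)
G(k(-4))*(-281) = 0*(-281) = 0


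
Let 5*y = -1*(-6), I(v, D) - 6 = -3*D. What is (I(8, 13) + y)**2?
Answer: 25281/25 ≈ 1011.2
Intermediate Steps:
I(v, D) = 6 - 3*D
y = 6/5 (y = (-1*(-6))/5 = (1/5)*6 = 6/5 ≈ 1.2000)
(I(8, 13) + y)**2 = ((6 - 3*13) + 6/5)**2 = ((6 - 39) + 6/5)**2 = (-33 + 6/5)**2 = (-159/5)**2 = 25281/25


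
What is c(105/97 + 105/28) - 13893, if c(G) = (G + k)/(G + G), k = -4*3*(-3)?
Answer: -17360969/1250 ≈ -13889.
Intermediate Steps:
k = 36 (k = -12*(-3) = 36)
c(G) = (36 + G)/(2*G) (c(G) = (G + 36)/(G + G) = (36 + G)/((2*G)) = (36 + G)*(1/(2*G)) = (36 + G)/(2*G))
c(105/97 + 105/28) - 13893 = (36 + (105/97 + 105/28))/(2*(105/97 + 105/28)) - 13893 = (36 + (105*(1/97) + 105*(1/28)))/(2*(105*(1/97) + 105*(1/28))) - 13893 = (36 + (105/97 + 15/4))/(2*(105/97 + 15/4)) - 13893 = (36 + 1875/388)/(2*(1875/388)) - 13893 = (½)*(388/1875)*(15843/388) - 13893 = 5281/1250 - 13893 = -17360969/1250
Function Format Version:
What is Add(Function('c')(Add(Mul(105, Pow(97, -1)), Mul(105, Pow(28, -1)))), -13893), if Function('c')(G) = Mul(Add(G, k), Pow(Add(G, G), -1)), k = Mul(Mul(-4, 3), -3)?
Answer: Rational(-17360969, 1250) ≈ -13889.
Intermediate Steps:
k = 36 (k = Mul(-12, -3) = 36)
Function('c')(G) = Mul(Rational(1, 2), Pow(G, -1), Add(36, G)) (Function('c')(G) = Mul(Add(G, 36), Pow(Add(G, G), -1)) = Mul(Add(36, G), Pow(Mul(2, G), -1)) = Mul(Add(36, G), Mul(Rational(1, 2), Pow(G, -1))) = Mul(Rational(1, 2), Pow(G, -1), Add(36, G)))
Add(Function('c')(Add(Mul(105, Pow(97, -1)), Mul(105, Pow(28, -1)))), -13893) = Add(Mul(Rational(1, 2), Pow(Add(Mul(105, Pow(97, -1)), Mul(105, Pow(28, -1))), -1), Add(36, Add(Mul(105, Pow(97, -1)), Mul(105, Pow(28, -1))))), -13893) = Add(Mul(Rational(1, 2), Pow(Add(Mul(105, Rational(1, 97)), Mul(105, Rational(1, 28))), -1), Add(36, Add(Mul(105, Rational(1, 97)), Mul(105, Rational(1, 28))))), -13893) = Add(Mul(Rational(1, 2), Pow(Add(Rational(105, 97), Rational(15, 4)), -1), Add(36, Add(Rational(105, 97), Rational(15, 4)))), -13893) = Add(Mul(Rational(1, 2), Pow(Rational(1875, 388), -1), Add(36, Rational(1875, 388))), -13893) = Add(Mul(Rational(1, 2), Rational(388, 1875), Rational(15843, 388)), -13893) = Add(Rational(5281, 1250), -13893) = Rational(-17360969, 1250)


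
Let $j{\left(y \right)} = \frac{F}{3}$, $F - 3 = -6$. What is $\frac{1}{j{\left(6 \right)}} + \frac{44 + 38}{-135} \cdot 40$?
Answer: $- \frac{683}{27} \approx -25.296$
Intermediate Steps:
$F = -3$ ($F = 3 - 6 = -3$)
$j{\left(y \right)} = -1$ ($j{\left(y \right)} = - \frac{3}{3} = \left(-3\right) \frac{1}{3} = -1$)
$\frac{1}{j{\left(6 \right)}} + \frac{44 + 38}{-135} \cdot 40 = \frac{1}{-1} + \frac{44 + 38}{-135} \cdot 40 = -1 + 82 \left(- \frac{1}{135}\right) 40 = -1 - \frac{656}{27} = - \frac{683}{27}$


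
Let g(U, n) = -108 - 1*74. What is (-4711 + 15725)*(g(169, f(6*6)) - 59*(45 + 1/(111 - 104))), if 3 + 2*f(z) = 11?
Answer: -219376852/7 ≈ -3.1340e+7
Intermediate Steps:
f(z) = 4 (f(z) = -3/2 + (½)*11 = -3/2 + 11/2 = 4)
g(U, n) = -182 (g(U, n) = -108 - 74 = -182)
(-4711 + 15725)*(g(169, f(6*6)) - 59*(45 + 1/(111 - 104))) = (-4711 + 15725)*(-182 - 59*(45 + 1/(111 - 104))) = 11014*(-182 - 59*(45 + 1/7)) = 11014*(-182 - 59*(45 + ⅐)) = 11014*(-182 - 59*316/7) = 11014*(-182 - 18644/7) = 11014*(-19918/7) = -219376852/7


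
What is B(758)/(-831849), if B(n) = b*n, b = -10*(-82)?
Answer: -15160/20289 ≈ -0.74720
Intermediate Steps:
b = 820
B(n) = 820*n
B(758)/(-831849) = (820*758)/(-831849) = 621560*(-1/831849) = -15160/20289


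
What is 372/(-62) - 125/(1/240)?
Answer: -30006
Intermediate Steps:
372/(-62) - 125/(1/240) = 372*(-1/62) - 125/1/240 = -6 - 125*240 = -6 - 30000 = -30006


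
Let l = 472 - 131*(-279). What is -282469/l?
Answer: -282469/37021 ≈ -7.6300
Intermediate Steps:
l = 37021 (l = 472 + 36549 = 37021)
-282469/l = -282469/37021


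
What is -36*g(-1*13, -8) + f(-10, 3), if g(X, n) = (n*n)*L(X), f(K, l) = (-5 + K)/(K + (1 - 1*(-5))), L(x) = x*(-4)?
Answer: -479217/4 ≈ -1.1980e+5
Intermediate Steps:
L(x) = -4*x
f(K, l) = (-5 + K)/(6 + K) (f(K, l) = (-5 + K)/(K + (1 + 5)) = (-5 + K)/(K + 6) = (-5 + K)/(6 + K))
g(X, n) = -4*X*n² (g(X, n) = (n*n)*(-4*X) = n²*(-4*X) = -4*X*n²)
-36*g(-1*13, -8) + f(-10, 3) = -(-144)*(-1*13)*(-8)² + (-5 - 10)/(6 - 10) = -(-144)*(-13)*64 - 15/(-4) = -36*3328 - ¼*(-15) = -119808 + 15/4 = -479217/4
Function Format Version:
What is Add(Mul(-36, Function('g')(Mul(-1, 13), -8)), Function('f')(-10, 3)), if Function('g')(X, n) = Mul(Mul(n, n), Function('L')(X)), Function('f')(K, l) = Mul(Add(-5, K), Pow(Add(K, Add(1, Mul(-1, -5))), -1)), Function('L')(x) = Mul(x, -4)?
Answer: Rational(-479217, 4) ≈ -1.1980e+5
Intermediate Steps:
Function('L')(x) = Mul(-4, x)
Function('f')(K, l) = Mul(Pow(Add(6, K), -1), Add(-5, K)) (Function('f')(K, l) = Mul(Add(-5, K), Pow(Add(K, Add(1, 5)), -1)) = Mul(Add(-5, K), Pow(Add(K, 6), -1)) = Mul(Add(-5, K), Pow(Add(6, K), -1)) = Mul(Pow(Add(6, K), -1), Add(-5, K)))
Function('g')(X, n) = Mul(-4, X, Pow(n, 2)) (Function('g')(X, n) = Mul(Mul(n, n), Mul(-4, X)) = Mul(Pow(n, 2), Mul(-4, X)) = Mul(-4, X, Pow(n, 2)))
Add(Mul(-36, Function('g')(Mul(-1, 13), -8)), Function('f')(-10, 3)) = Add(Mul(-36, Mul(-4, Mul(-1, 13), Pow(-8, 2))), Mul(Pow(Add(6, -10), -1), Add(-5, -10))) = Add(Mul(-36, Mul(-4, -13, 64)), Mul(Pow(-4, -1), -15)) = Add(Mul(-36, 3328), Mul(Rational(-1, 4), -15)) = Add(-119808, Rational(15, 4)) = Rational(-479217, 4)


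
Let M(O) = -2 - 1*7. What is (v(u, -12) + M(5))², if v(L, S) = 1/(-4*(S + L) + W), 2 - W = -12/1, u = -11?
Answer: 908209/11236 ≈ 80.830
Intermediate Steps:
M(O) = -9 (M(O) = -2 - 7 = -9)
W = 14 (W = 2 - (-12)/1 = 2 - (-12) = 2 - 1*(-12) = 2 + 12 = 14)
v(L, S) = 1/(14 - 4*L - 4*S) (v(L, S) = 1/(-4*(S + L) + 14) = 1/(-4*(L + S) + 14) = 1/((-4*L - 4*S) + 14) = 1/(14 - 4*L - 4*S))
(v(u, -12) + M(5))² = (-1/(-14 + 4*(-11) + 4*(-12)) - 9)² = (-1/(-14 - 44 - 48) - 9)² = (-1/(-106) - 9)² = (-1*(-1/106) - 9)² = (1/106 - 9)² = (-953/106)² = 908209/11236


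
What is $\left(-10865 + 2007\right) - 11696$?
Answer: $-20554$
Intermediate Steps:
$\left(-10865 + 2007\right) - 11696 = -8858 - 11696 = -20554$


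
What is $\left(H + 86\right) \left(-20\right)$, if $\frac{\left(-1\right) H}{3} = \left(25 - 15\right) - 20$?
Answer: $-2320$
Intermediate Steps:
$H = 30$ ($H = - 3 \left(\left(25 - 15\right) - 20\right) = - 3 \left(10 - 20\right) = \left(-3\right) \left(-10\right) = 30$)
$\left(H + 86\right) \left(-20\right) = \left(30 + 86\right) \left(-20\right) = 116 \left(-20\right) = -2320$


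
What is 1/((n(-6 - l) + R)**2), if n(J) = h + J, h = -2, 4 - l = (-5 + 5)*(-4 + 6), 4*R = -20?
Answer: 1/289 ≈ 0.0034602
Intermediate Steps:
R = -5 (R = (1/4)*(-20) = -5)
l = 4 (l = 4 - (-5 + 5)*(-4 + 6) = 4 - 0*2 = 4 - 1*0 = 4 + 0 = 4)
n(J) = -2 + J
1/((n(-6 - l) + R)**2) = 1/(((-2 + (-6 - 1*4)) - 5)**2) = 1/(((-2 + (-6 - 4)) - 5)**2) = 1/(((-2 - 10) - 5)**2) = 1/((-12 - 5)**2) = 1/((-17)**2) = 1/289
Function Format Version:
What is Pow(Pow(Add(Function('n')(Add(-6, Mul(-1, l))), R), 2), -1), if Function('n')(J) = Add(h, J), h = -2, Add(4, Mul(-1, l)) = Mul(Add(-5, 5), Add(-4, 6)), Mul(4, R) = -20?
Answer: Rational(1, 289) ≈ 0.0034602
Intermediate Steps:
R = -5 (R = Mul(Rational(1, 4), -20) = -5)
l = 4 (l = Add(4, Mul(-1, Mul(Add(-5, 5), Add(-4, 6)))) = Add(4, Mul(-1, Mul(0, 2))) = Add(4, Mul(-1, 0)) = Add(4, 0) = 4)
Function('n')(J) = Add(-2, J)
Pow(Pow(Add(Function('n')(Add(-6, Mul(-1, l))), R), 2), -1) = Pow(Pow(Add(Add(-2, Add(-6, Mul(-1, 4))), -5), 2), -1) = Pow(Pow(Add(Add(-2, Add(-6, -4)), -5), 2), -1) = Pow(Pow(Add(Add(-2, -10), -5), 2), -1) = Pow(Pow(Add(-12, -5), 2), -1) = Pow(Pow(-17, 2), -1) = Pow(289, -1) = Rational(1, 289)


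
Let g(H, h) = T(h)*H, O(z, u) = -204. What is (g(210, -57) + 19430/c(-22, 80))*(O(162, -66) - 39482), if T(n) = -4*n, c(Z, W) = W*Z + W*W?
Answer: -15202654921/8 ≈ -1.9003e+9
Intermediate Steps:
c(Z, W) = W² + W*Z (c(Z, W) = W*Z + W² = W² + W*Z)
g(H, h) = -4*H*h (g(H, h) = (-4*h)*H = -4*H*h)
(g(210, -57) + 19430/c(-22, 80))*(O(162, -66) - 39482) = (-4*210*(-57) + 19430/((80*(80 - 22))))*(-204 - 39482) = (47880 + 19430/((80*58)))*(-39686) = (47880 + 19430/4640)*(-39686) = (47880 + 19430*(1/4640))*(-39686) = (47880 + 67/16)*(-39686) = (766147/16)*(-39686) = -15202654921/8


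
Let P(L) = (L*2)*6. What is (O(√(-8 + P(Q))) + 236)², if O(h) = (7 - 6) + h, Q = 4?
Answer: 56209 + 948*√10 ≈ 59207.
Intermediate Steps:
P(L) = 12*L (P(L) = (2*L)*6 = 12*L)
O(h) = 1 + h
(O(√(-8 + P(Q))) + 236)² = ((1 + √(-8 + 12*4)) + 236)² = ((1 + √(-8 + 48)) + 236)² = ((1 + √40) + 236)² = ((1 + 2*√10) + 236)² = (237 + 2*√10)²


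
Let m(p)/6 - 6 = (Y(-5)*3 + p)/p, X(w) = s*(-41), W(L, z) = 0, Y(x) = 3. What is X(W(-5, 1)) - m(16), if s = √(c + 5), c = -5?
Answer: -363/8 ≈ -45.375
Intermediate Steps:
s = 0 (s = √(-5 + 5) = √0 = 0)
X(w) = 0 (X(w) = 0*(-41) = 0)
m(p) = 36 + 6*(9 + p)/p (m(p) = 36 + 6*((3*3 + p)/p) = 36 + 6*((9 + p)/p) = 36 + 6*(9 + p)/p)
X(W(-5, 1)) - m(16) = 0 - (42 + 54/16) = 0 - (42 + 54*(1/16)) = 0 - (42 + 27/8) = 0 - 1*363/8 = 0 - 363/8 = -363/8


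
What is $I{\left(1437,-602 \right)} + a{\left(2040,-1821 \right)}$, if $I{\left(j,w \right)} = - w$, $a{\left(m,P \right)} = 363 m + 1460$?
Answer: $742582$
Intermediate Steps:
$a{\left(m,P \right)} = 1460 + 363 m$
$I{\left(1437,-602 \right)} + a{\left(2040,-1821 \right)} = \left(-1\right) \left(-602\right) + \left(1460 + 363 \cdot 2040\right) = 602 + \left(1460 + 740520\right) = 602 + 741980 = 742582$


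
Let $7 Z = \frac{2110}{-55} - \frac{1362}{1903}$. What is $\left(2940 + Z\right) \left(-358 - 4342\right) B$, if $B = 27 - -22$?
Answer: $- \frac{1286040338800}{1903} \approx -6.758 \cdot 10^{8}$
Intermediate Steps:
$Z = - \frac{10624}{1903}$ ($Z = \frac{\frac{2110}{-55} - \frac{1362}{1903}}{7} = \frac{2110 \left(- \frac{1}{55}\right) - \frac{1362}{1903}}{7} = \frac{- \frac{422}{11} - \frac{1362}{1903}}{7} = \frac{1}{7} \left(- \frac{74368}{1903}\right) = - \frac{10624}{1903} \approx -5.5828$)
$B = 49$ ($B = 27 + 22 = 49$)
$\left(2940 + Z\right) \left(-358 - 4342\right) B = \left(2940 - \frac{10624}{1903}\right) \left(-358 - 4342\right) 49 = \frac{5584196}{1903} \left(-4700\right) 49 = \left(- \frac{26245721200}{1903}\right) 49 = - \frac{1286040338800}{1903}$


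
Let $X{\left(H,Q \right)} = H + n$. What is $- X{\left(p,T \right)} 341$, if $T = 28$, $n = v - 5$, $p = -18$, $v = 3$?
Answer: $6820$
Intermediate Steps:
$n = -2$ ($n = 3 - 5 = -2$)
$X{\left(H,Q \right)} = -2 + H$ ($X{\left(H,Q \right)} = H - 2 = -2 + H$)
$- X{\left(p,T \right)} 341 = - \left(-2 - 18\right) 341 = - \left(-20\right) 341 = \left(-1\right) \left(-6820\right) = 6820$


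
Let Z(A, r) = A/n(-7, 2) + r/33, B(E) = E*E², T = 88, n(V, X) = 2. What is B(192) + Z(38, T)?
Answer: 21233729/3 ≈ 7.0779e+6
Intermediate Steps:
B(E) = E³
Z(A, r) = A/2 + r/33
B(192) + Z(38, T) = 192³ + ((½)*38 + (1/33)*88) = 7077888 + (19 + 8/3) = 7077888 + 65/3 = 21233729/3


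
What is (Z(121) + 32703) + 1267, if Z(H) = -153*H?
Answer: 15457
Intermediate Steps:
(Z(121) + 32703) + 1267 = (-153*121 + 32703) + 1267 = (-18513 + 32703) + 1267 = 14190 + 1267 = 15457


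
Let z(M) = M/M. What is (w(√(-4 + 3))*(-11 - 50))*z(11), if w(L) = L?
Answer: -61*I ≈ -61.0*I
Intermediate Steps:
z(M) = 1
(w(√(-4 + 3))*(-11 - 50))*z(11) = (√(-4 + 3)*(-11 - 50))*1 = (√(-1)*(-61))*1 = (I*(-61))*1 = -61*I*1 = -61*I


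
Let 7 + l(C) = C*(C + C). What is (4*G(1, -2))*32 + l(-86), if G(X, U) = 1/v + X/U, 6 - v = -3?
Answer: 132617/9 ≈ 14735.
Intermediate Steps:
v = 9 (v = 6 - 1*(-3) = 6 + 3 = 9)
l(C) = -7 + 2*C² (l(C) = -7 + C*(C + C) = -7 + C*(2*C) = -7 + 2*C²)
G(X, U) = ⅑ + X/U (G(X, U) = 1/9 + X/U = 1*(⅑) + X/U = ⅑ + X/U)
(4*G(1, -2))*32 + l(-86) = (4*((1 + (⅑)*(-2))/(-2)))*32 + (-7 + 2*(-86)²) = (4*(-(1 - 2/9)/2))*32 + (-7 + 2*7396) = (4*(-½*7/9))*32 + (-7 + 14792) = (4*(-7/18))*32 + 14785 = -14/9*32 + 14785 = -448/9 + 14785 = 132617/9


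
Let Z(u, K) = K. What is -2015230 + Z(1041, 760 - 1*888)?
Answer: -2015358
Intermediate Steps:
-2015230 + Z(1041, 760 - 1*888) = -2015230 + (760 - 1*888) = -2015230 + (760 - 888) = -2015230 - 128 = -2015358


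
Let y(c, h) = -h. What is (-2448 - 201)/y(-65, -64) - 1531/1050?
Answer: -1439717/33600 ≈ -42.849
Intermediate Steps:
(-2448 - 201)/y(-65, -64) - 1531/1050 = (-2448 - 201)/((-1*(-64))) - 1531/1050 = -2649/64 - 1531*1/1050 = -2649*1/64 - 1531/1050 = -2649/64 - 1531/1050 = -1439717/33600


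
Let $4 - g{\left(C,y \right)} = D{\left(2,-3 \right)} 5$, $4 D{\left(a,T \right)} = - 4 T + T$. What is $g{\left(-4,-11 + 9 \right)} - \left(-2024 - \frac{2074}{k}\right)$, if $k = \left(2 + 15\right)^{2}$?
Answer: $\frac{137627}{68} \approx 2023.9$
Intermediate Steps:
$k = 289$ ($k = 17^{2} = 289$)
$D{\left(a,T \right)} = - \frac{3 T}{4}$ ($D{\left(a,T \right)} = \frac{- 4 T + T}{4} = \frac{\left(-3\right) T}{4} = - \frac{3 T}{4}$)
$g{\left(C,y \right)} = - \frac{29}{4}$ ($g{\left(C,y \right)} = 4 - \left(- \frac{3}{4}\right) \left(-3\right) 5 = 4 - \frac{9}{4} \cdot 5 = 4 - \frac{45}{4} = - \frac{29}{4}$)
$g{\left(-4,-11 + 9 \right)} - \left(-2024 - \frac{2074}{k}\right) = - \frac{29}{4} - \left(-2024 - \frac{2074}{289}\right) = - \frac{29}{4} - \left(-2024 - 2074 \cdot \frac{1}{289}\right) = - \frac{29}{4} - \left(-2024 - \frac{122}{17}\right) = - \frac{29}{4} - - \frac{34530}{17} = - \frac{29}{4} + \frac{34530}{17} = \frac{137627}{68}$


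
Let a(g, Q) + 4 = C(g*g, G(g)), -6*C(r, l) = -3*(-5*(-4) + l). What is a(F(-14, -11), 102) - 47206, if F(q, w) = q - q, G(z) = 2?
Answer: -47199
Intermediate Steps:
C(r, l) = 10 + l/2 (C(r, l) = -(-1)*(-5*(-4) + l)/2 = -(-1)*(20 + l)/2 = -(-60 - 3*l)/6 = 10 + l/2)
F(q, w) = 0
a(g, Q) = 7 (a(g, Q) = -4 + (10 + (½)*2) = -4 + (10 + 1) = -4 + 11 = 7)
a(F(-14, -11), 102) - 47206 = 7 - 47206 = -47199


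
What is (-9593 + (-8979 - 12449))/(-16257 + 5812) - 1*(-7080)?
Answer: 73981621/10445 ≈ 7083.0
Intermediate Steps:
(-9593 + (-8979 - 12449))/(-16257 + 5812) - 1*(-7080) = (-9593 - 21428)/(-10445) + 7080 = -31021*(-1/10445) + 7080 = 31021/10445 + 7080 = 73981621/10445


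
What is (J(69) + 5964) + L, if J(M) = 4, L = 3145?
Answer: 9113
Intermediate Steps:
(J(69) + 5964) + L = (4 + 5964) + 3145 = 5968 + 3145 = 9113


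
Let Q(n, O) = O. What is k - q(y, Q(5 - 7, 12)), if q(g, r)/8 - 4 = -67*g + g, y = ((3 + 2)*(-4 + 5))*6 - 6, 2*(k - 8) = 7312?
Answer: 16304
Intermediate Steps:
k = 3664 (k = 8 + (1/2)*7312 = 8 + 3656 = 3664)
y = 24 (y = (5*1)*6 - 6 = 5*6 - 6 = 30 - 6 = 24)
q(g, r) = 32 - 528*g (q(g, r) = 32 + 8*(-67*g + g) = 32 + 8*(-66*g) = 32 - 528*g)
k - q(y, Q(5 - 7, 12)) = 3664 - (32 - 528*24) = 3664 - (32 - 12672) = 3664 - 1*(-12640) = 3664 + 12640 = 16304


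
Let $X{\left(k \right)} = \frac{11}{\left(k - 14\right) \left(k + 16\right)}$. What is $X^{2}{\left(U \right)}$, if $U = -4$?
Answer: $\frac{121}{46656} \approx 0.0025935$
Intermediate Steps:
$X{\left(k \right)} = \frac{11}{\left(-14 + k\right) \left(16 + k\right)}$
$X^{2}{\left(U \right)} = \left(\frac{11}{-224 + \left(-4\right)^{2} + 2 \left(-4\right)}\right)^{2} = \left(\frac{11}{-224 + 16 - 8}\right)^{2} = \left(\frac{11}{-216}\right)^{2} = \left(11 \left(- \frac{1}{216}\right)\right)^{2} = \left(- \frac{11}{216}\right)^{2} = \frac{121}{46656}$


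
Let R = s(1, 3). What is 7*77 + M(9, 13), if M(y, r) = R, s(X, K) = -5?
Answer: 534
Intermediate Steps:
R = -5
M(y, r) = -5
7*77 + M(9, 13) = 7*77 - 5 = 539 - 5 = 534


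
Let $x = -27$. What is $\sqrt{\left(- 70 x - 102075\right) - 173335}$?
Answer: $4 i \sqrt{17095} \approx 522.99 i$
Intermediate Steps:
$\sqrt{\left(- 70 x - 102075\right) - 173335} = \sqrt{\left(\left(-70\right) \left(-27\right) - 102075\right) - 173335} = \sqrt{\left(1890 - 102075\right) - 173335} = \sqrt{-100185 - 173335} = \sqrt{-273520} = 4 i \sqrt{17095}$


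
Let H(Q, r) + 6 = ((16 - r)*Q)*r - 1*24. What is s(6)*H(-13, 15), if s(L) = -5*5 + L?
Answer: 4275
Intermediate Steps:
s(L) = -25 + L
H(Q, r) = -30 + Q*r*(16 - r) (H(Q, r) = -6 + (((16 - r)*Q)*r - 1*24) = -6 + ((Q*(16 - r))*r - 24) = -6 + (Q*r*(16 - r) - 24) = -6 + (-24 + Q*r*(16 - r)) = -30 + Q*r*(16 - r))
s(6)*H(-13, 15) = (-25 + 6)*(-30 - 1*(-13)*15² + 16*(-13)*15) = -19*(-30 - 1*(-13)*225 - 3120) = -19*(-30 + 2925 - 3120) = -19*(-225) = 4275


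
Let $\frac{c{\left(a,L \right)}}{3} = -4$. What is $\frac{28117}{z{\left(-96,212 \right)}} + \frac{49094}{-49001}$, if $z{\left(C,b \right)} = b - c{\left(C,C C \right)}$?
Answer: $\frac{1366764061}{10976224} \approx 124.52$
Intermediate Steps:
$c{\left(a,L \right)} = -12$ ($c{\left(a,L \right)} = 3 \left(-4\right) = -12$)
$z{\left(C,b \right)} = 12 + b$ ($z{\left(C,b \right)} = b - -12 = b + 12 = 12 + b$)
$\frac{28117}{z{\left(-96,212 \right)}} + \frac{49094}{-49001} = \frac{28117}{12 + 212} + \frac{49094}{-49001} = \frac{28117}{224} + 49094 \left(- \frac{1}{49001}\right) = 28117 \cdot \frac{1}{224} - \frac{49094}{49001} = \frac{28117}{224} - \frac{49094}{49001} = \frac{1366764061}{10976224}$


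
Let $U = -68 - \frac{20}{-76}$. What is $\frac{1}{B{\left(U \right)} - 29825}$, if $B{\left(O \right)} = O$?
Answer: $- \frac{19}{567962} \approx -3.3453 \cdot 10^{-5}$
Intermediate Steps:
$U = - \frac{1287}{19}$ ($U = -68 - - \frac{5}{19} = -68 + \frac{5}{19} = - \frac{1287}{19} \approx -67.737$)
$\frac{1}{B{\left(U \right)} - 29825} = \frac{1}{- \frac{1287}{19} - 29825} = \frac{1}{- \frac{567962}{19}} = - \frac{19}{567962}$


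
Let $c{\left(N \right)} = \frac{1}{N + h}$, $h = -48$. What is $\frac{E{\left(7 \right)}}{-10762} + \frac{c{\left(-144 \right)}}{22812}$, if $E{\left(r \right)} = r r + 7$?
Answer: $- \frac{122642693}{23568263424} \approx -0.0052037$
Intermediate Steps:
$E{\left(r \right)} = 7 + r^{2}$ ($E{\left(r \right)} = r^{2} + 7 = 7 + r^{2}$)
$c{\left(N \right)} = \frac{1}{-48 + N}$ ($c{\left(N \right)} = \frac{1}{N - 48} = \frac{1}{-48 + N}$)
$\frac{E{\left(7 \right)}}{-10762} + \frac{c{\left(-144 \right)}}{22812} = \frac{7 + 7^{2}}{-10762} + \frac{1}{\left(-48 - 144\right) 22812} = \left(7 + 49\right) \left(- \frac{1}{10762}\right) + \frac{1}{-192} \cdot \frac{1}{22812} = 56 \left(- \frac{1}{10762}\right) - \frac{1}{4379904} = - \frac{28}{5381} - \frac{1}{4379904} = - \frac{122642693}{23568263424}$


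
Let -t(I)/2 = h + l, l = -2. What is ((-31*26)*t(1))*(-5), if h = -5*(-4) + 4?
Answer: -177320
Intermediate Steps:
h = 24 (h = 20 + 4 = 24)
t(I) = -44 (t(I) = -2*(24 - 2) = -2*22 = -44)
((-31*26)*t(1))*(-5) = (-31*26*(-44))*(-5) = -806*(-44)*(-5) = 35464*(-5) = -177320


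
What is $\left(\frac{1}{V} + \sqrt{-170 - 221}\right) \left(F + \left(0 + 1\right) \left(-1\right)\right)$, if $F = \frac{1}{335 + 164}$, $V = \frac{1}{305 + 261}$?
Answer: $- \frac{281868}{499} - \frac{498 i \sqrt{391}}{499} \approx -564.87 - 19.734 i$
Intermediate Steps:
$V = \frac{1}{566} \approx 0.0017668$
$F = \frac{1}{499} \approx 0.002004$
$\left(\frac{1}{V} + \sqrt{-170 - 221}\right) \left(F + \left(0 + 1\right) \left(-1\right)\right) = \left(\frac{1}{\frac{1}{566}} + \sqrt{-170 - 221}\right) \left(\frac{1}{499} + \left(0 + 1\right) \left(-1\right)\right) = \left(566 + \sqrt{-391}\right) \left(\frac{1}{499} + 1 \left(-1\right)\right) = \left(566 + i \sqrt{391}\right) \left(\frac{1}{499} - 1\right) = \left(566 + i \sqrt{391}\right) \left(- \frac{498}{499}\right) = - \frac{281868}{499} - \frac{498 i \sqrt{391}}{499}$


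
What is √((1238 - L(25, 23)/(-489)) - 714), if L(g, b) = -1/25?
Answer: √3132484611/2445 ≈ 22.891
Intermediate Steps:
L(g, b) = -1/25 (L(g, b) = -1*1/25 = -1/25)
√((1238 - L(25, 23)/(-489)) - 714) = √((1238 - (-1)/(25*(-489))) - 714) = √((1238 - (-1)*(-1)/(25*489)) - 714) = √((1238 - 1*1/12225) - 714) = √((1238 - 1/12225) - 714) = √(15134549/12225 - 714) = √(6405899/12225) = √3132484611/2445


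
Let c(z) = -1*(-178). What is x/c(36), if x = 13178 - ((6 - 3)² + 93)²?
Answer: 1387/89 ≈ 15.584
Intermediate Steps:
c(z) = 178
x = 2774 (x = 13178 - (3² + 93)² = 13178 - (9 + 93)² = 13178 - 1*102² = 13178 - 1*10404 = 13178 - 10404 = 2774)
x/c(36) = 2774/178 = 2774*(1/178) = 1387/89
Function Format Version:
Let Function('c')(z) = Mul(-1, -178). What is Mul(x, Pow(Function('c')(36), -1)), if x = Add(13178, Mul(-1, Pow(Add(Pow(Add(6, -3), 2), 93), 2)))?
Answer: Rational(1387, 89) ≈ 15.584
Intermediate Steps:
Function('c')(z) = 178
x = 2774 (x = Add(13178, Mul(-1, Pow(Add(Pow(3, 2), 93), 2))) = Add(13178, Mul(-1, Pow(Add(9, 93), 2))) = Add(13178, Mul(-1, Pow(102, 2))) = Add(13178, Mul(-1, 10404)) = Add(13178, -10404) = 2774)
Mul(x, Pow(Function('c')(36), -1)) = Mul(2774, Pow(178, -1)) = Mul(2774, Rational(1, 178)) = Rational(1387, 89)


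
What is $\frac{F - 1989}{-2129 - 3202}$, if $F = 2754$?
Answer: $- \frac{255}{1777} \approx -0.1435$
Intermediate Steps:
$\frac{F - 1989}{-2129 - 3202} = \frac{2754 - 1989}{-2129 - 3202} = \frac{765}{-5331} = 765 \left(- \frac{1}{5331}\right) = - \frac{255}{1777}$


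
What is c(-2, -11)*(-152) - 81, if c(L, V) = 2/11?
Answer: -1195/11 ≈ -108.64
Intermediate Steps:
c(L, V) = 2/11 (c(L, V) = 2*(1/11) = 2/11)
c(-2, -11)*(-152) - 81 = (2/11)*(-152) - 81 = -304/11 - 81 = -1195/11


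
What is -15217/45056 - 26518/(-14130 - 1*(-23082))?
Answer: -166377199/50417664 ≈ -3.3000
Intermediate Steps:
-15217/45056 - 26518/(-14130 - 1*(-23082)) = -15217*1/45056 - 26518/(-14130 + 23082) = -15217/45056 - 26518/8952 = -15217/45056 - 26518*1/8952 = -15217/45056 - 13259/4476 = -166377199/50417664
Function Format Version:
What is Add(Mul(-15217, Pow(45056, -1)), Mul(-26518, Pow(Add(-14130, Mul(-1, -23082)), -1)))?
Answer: Rational(-166377199, 50417664) ≈ -3.3000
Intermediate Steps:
Add(Mul(-15217, Pow(45056, -1)), Mul(-26518, Pow(Add(-14130, Mul(-1, -23082)), -1))) = Add(Mul(-15217, Rational(1, 45056)), Mul(-26518, Pow(Add(-14130, 23082), -1))) = Add(Rational(-15217, 45056), Mul(-26518, Pow(8952, -1))) = Add(Rational(-15217, 45056), Mul(-26518, Rational(1, 8952))) = Add(Rational(-15217, 45056), Rational(-13259, 4476)) = Rational(-166377199, 50417664)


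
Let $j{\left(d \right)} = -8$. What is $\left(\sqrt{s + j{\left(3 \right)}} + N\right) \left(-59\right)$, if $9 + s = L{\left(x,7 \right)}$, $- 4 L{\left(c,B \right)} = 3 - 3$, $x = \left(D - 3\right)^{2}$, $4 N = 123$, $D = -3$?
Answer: $- \frac{7257}{4} - 59 i \sqrt{17} \approx -1814.3 - 243.26 i$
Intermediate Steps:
$N = \frac{123}{4}$ ($N = \frac{1}{4} \cdot 123 = \frac{123}{4} \approx 30.75$)
$x = 36$ ($x = \left(-3 - 3\right)^{2} = \left(-6\right)^{2} = 36$)
$L{\left(c,B \right)} = 0$ ($L{\left(c,B \right)} = - \frac{3 - 3}{4} = \left(- \frac{1}{4}\right) 0 = 0$)
$s = -9$ ($s = -9 + 0 = -9$)
$\left(\sqrt{s + j{\left(3 \right)}} + N\right) \left(-59\right) = \left(\sqrt{-9 - 8} + \frac{123}{4}\right) \left(-59\right) = \left(\sqrt{-17} + \frac{123}{4}\right) \left(-59\right) = \left(i \sqrt{17} + \frac{123}{4}\right) \left(-59\right) = \left(\frac{123}{4} + i \sqrt{17}\right) \left(-59\right) = - \frac{7257}{4} - 59 i \sqrt{17}$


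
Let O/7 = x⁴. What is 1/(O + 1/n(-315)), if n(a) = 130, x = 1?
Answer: 130/911 ≈ 0.14270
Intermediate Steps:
O = 7 (O = 7*1⁴ = 7*1 = 7)
1/(O + 1/n(-315)) = 1/(7 + 1/130) = 1/(911/130) = 130/911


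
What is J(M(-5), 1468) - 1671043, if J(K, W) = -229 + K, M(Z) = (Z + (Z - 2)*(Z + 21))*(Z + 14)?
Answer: -1672325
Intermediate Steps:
M(Z) = (14 + Z)*(Z + (-2 + Z)*(21 + Z)) (M(Z) = (Z + (-2 + Z)*(21 + Z))*(14 + Z) = (14 + Z)*(Z + (-2 + Z)*(21 + Z)))
J(M(-5), 1468) - 1671043 = (-229 + (-588 + (-5)³ + 34*(-5)² + 238*(-5))) - 1671043 = (-229 + (-588 - 125 + 34*25 - 1190)) - 1671043 = (-229 + (-588 - 125 + 850 - 1190)) - 1671043 = (-229 - 1053) - 1671043 = -1282 - 1671043 = -1672325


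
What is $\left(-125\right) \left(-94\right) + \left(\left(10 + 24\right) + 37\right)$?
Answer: $11821$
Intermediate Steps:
$\left(-125\right) \left(-94\right) + \left(\left(10 + 24\right) + 37\right) = 11750 + \left(34 + 37\right) = 11750 + 71 = 11821$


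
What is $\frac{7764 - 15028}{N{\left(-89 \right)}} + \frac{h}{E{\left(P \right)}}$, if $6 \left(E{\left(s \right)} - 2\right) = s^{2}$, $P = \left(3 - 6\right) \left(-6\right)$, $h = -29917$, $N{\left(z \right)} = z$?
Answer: $- \frac{2255829}{4984} \approx -452.61$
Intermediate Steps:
$P = 18$ ($P = \left(-3\right) \left(-6\right) = 18$)
$E{\left(s \right)} = 2 + \frac{s^{2}}{6}$
$\frac{7764 - 15028}{N{\left(-89 \right)}} + \frac{h}{E{\left(P \right)}} = \frac{7764 - 15028}{-89} - \frac{29917}{2 + \frac{18^{2}}{6}} = \left(7764 - 15028\right) \left(- \frac{1}{89}\right) - \frac{29917}{2 + \frac{1}{6} \cdot 324} = \left(-7264\right) \left(- \frac{1}{89}\right) - \frac{29917}{2 + 54} = \frac{7264}{89} - \frac{29917}{56} = - \frac{2255829}{4984}$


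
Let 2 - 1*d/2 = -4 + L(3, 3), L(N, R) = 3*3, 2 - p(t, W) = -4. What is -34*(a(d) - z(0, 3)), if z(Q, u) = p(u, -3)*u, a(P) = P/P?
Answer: 578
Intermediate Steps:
p(t, W) = 6 (p(t, W) = 2 - 1*(-4) = 2 + 4 = 6)
L(N, R) = 9
d = -6 (d = 4 - 2*(-4 + 9) = 4 - 2*5 = 4 - 10 = -6)
a(P) = 1
z(Q, u) = 6*u
-34*(a(d) - z(0, 3)) = -34*(1 - 6*3) = -34*(1 - 1*18) = -34*(1 - 18) = -34*(-17) = 578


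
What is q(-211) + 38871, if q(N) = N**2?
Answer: 83392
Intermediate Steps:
q(-211) + 38871 = (-211)**2 + 38871 = 44521 + 38871 = 83392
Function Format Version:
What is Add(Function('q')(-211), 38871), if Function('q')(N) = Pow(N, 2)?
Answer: 83392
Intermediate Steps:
Add(Function('q')(-211), 38871) = Add(Pow(-211, 2), 38871) = Add(44521, 38871) = 83392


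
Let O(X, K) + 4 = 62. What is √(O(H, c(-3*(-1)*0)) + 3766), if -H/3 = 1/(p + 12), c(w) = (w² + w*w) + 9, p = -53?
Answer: 4*√239 ≈ 61.839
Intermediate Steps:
c(w) = 9 + 2*w² (c(w) = (w² + w²) + 9 = 2*w² + 9 = 9 + 2*w²)
H = 3/41 (H = -3/(-53 + 12) = -3/(-41) = -3*(-1/41) = 3/41 ≈ 0.073171)
O(X, K) = 58 (O(X, K) = -4 + 62 = 58)
√(O(H, c(-3*(-1)*0)) + 3766) = √(58 + 3766) = √3824 = 4*√239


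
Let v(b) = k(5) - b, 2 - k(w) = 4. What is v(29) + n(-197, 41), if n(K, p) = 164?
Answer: 133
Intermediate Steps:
k(w) = -2 (k(w) = 2 - 1*4 = 2 - 4 = -2)
v(b) = -2 - b
v(29) + n(-197, 41) = (-2 - 1*29) + 164 = (-2 - 29) + 164 = -31 + 164 = 133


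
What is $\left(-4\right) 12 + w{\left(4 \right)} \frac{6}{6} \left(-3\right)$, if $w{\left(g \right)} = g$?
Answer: $-60$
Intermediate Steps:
$\left(-4\right) 12 + w{\left(4 \right)} \frac{6}{6} \left(-3\right) = \left(-4\right) 12 + 4 \cdot \frac{6}{6} \left(-3\right) = -48 + 4 \cdot 6 \cdot \frac{1}{6} \left(-3\right) = -48 + 4 \cdot 1 \left(-3\right) = -48 + 4 \left(-3\right) = -48 - 12 = -60$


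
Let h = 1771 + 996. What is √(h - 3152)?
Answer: I*√385 ≈ 19.621*I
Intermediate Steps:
h = 2767
√(h - 3152) = √(2767 - 3152) = √(-385) = I*√385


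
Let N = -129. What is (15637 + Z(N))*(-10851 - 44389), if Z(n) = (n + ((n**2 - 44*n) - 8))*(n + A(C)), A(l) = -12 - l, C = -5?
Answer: 165766567320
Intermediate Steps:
Z(n) = (-7 + n)*(-8 + n**2 - 43*n) (Z(n) = (n + ((n**2 - 44*n) - 8))*(n + (-12 - 1*(-5))) = (n + (-8 + n**2 - 44*n))*(n + (-12 + 5)) = (-8 + n**2 - 43*n)*(n - 7) = (-8 + n**2 - 43*n)*(-7 + n) = (-7 + n)*(-8 + n**2 - 43*n))
(15637 + Z(N))*(-10851 - 44389) = (15637 + (56 + (-129)**3 - 50*(-129)**2 + 293*(-129)))*(-10851 - 44389) = (15637 + (56 - 2146689 - 50*16641 - 37797))*(-55240) = (15637 + (56 - 2146689 - 832050 - 37797))*(-55240) = (15637 - 3016480)*(-55240) = -3000843*(-55240) = 165766567320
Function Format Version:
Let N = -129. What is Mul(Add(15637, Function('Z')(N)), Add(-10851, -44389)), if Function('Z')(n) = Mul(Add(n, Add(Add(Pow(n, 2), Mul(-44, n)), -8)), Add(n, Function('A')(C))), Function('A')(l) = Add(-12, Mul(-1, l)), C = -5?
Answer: 165766567320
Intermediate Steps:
Function('Z')(n) = Mul(Add(-7, n), Add(-8, Pow(n, 2), Mul(-43, n))) (Function('Z')(n) = Mul(Add(n, Add(Add(Pow(n, 2), Mul(-44, n)), -8)), Add(n, Add(-12, Mul(-1, -5)))) = Mul(Add(n, Add(-8, Pow(n, 2), Mul(-44, n))), Add(n, Add(-12, 5))) = Mul(Add(-8, Pow(n, 2), Mul(-43, n)), Add(n, -7)) = Mul(Add(-8, Pow(n, 2), Mul(-43, n)), Add(-7, n)) = Mul(Add(-7, n), Add(-8, Pow(n, 2), Mul(-43, n))))
Mul(Add(15637, Function('Z')(N)), Add(-10851, -44389)) = Mul(Add(15637, Add(56, Pow(-129, 3), Mul(-50, Pow(-129, 2)), Mul(293, -129))), Add(-10851, -44389)) = Mul(Add(15637, Add(56, -2146689, Mul(-50, 16641), -37797)), -55240) = Mul(Add(15637, Add(56, -2146689, -832050, -37797)), -55240) = Mul(Add(15637, -3016480), -55240) = Mul(-3000843, -55240) = 165766567320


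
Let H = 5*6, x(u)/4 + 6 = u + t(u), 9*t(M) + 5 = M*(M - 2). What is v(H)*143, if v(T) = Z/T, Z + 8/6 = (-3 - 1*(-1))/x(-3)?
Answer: -77363/12780 ≈ -6.0534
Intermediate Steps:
t(M) = -5/9 + M*(-2 + M)/9 (t(M) = -5/9 + (M*(M - 2))/9 = -5/9 + (M*(-2 + M))/9 = -5/9 + M*(-2 + M)/9)
x(u) = -236/9 + 4*u**2/9 + 28*u/9 (x(u) = -24 + 4*(u + (-5/9 - 2*u/9 + u**2/9)) = -24 + 4*(-5/9 + u**2/9 + 7*u/9) = -24 + (-20/9 + 4*u**2/9 + 28*u/9) = -236/9 + 4*u**2/9 + 28*u/9)
Z = -541/426 (Z = -4/3 + (-3 - 1*(-1))/(-236/9 + (4/9)*(-3)**2 + (28/9)*(-3)) = -4/3 + (-3 + 1)/(-236/9 + (4/9)*9 - 28/3) = -4/3 - 2/(-236/9 + 4 - 28/3) = -4/3 - 2/(-284/9) = -4/3 - 2*(-9/284) = -4/3 + 9/142 = -541/426 ≈ -1.2700)
H = 30
v(T) = -541/(426*T)
v(H)*143 = -541/426/30*143 = -541/426*1/30*143 = -541/12780*143 = -77363/12780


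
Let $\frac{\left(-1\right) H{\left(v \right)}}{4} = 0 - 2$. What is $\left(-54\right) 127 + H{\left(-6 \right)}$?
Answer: $-6850$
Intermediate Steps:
$H{\left(v \right)} = 8$ ($H{\left(v \right)} = - 4 \left(0 - 2\right) = \left(-4\right) \left(-2\right) = 8$)
$\left(-54\right) 127 + H{\left(-6 \right)} = \left(-54\right) 127 + 8 = -6858 + 8 = -6850$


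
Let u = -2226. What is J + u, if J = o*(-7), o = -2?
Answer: -2212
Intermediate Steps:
J = 14 (J = -2*(-7) = 14)
J + u = 14 - 2226 = -2212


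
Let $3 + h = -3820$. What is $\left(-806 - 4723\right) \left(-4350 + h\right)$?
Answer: $45188517$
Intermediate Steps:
$h = -3823$ ($h = -3 - 3820 = -3823$)
$\left(-806 - 4723\right) \left(-4350 + h\right) = \left(-806 - 4723\right) \left(-4350 - 3823\right) = \left(-5529\right) \left(-8173\right) = 45188517$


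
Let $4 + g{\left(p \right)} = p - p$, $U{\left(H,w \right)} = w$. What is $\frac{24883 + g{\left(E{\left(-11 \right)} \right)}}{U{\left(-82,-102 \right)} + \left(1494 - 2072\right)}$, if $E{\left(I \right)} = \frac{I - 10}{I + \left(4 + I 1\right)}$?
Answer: $- \frac{24879}{680} \approx -36.587$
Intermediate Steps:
$E{\left(I \right)} = \frac{-10 + I}{4 + 2 I}$ ($E{\left(I \right)} = \frac{-10 + I}{I + \left(4 + I\right)} = \frac{-10 + I}{4 + 2 I}$)
$g{\left(p \right)} = -4$ ($g{\left(p \right)} = -4 + \left(p - p\right) = -4 + 0 = -4$)
$\frac{24883 + g{\left(E{\left(-11 \right)} \right)}}{U{\left(-82,-102 \right)} + \left(1494 - 2072\right)} = \frac{24883 - 4}{-102 + \left(1494 - 2072\right)} = \frac{24879}{-102 - 578} = \frac{24879}{-680} = 24879 \left(- \frac{1}{680}\right) = - \frac{24879}{680}$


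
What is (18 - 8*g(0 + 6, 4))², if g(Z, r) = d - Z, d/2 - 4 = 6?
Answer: 8836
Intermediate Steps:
d = 20 (d = 8 + 2*6 = 8 + 12 = 20)
g(Z, r) = 20 - Z
(18 - 8*g(0 + 6, 4))² = (18 - 8*(20 - (0 + 6)))² = (18 - 8*(20 - 1*6))² = (18 - 8*(20 - 6))² = (18 - 8*14)² = (18 - 112)² = (-94)² = 8836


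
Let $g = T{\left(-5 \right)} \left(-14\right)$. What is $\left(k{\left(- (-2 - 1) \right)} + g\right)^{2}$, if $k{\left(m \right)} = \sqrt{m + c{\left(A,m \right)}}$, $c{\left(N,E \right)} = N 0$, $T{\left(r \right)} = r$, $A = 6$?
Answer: $\left(70 + \sqrt{3}\right)^{2} \approx 5145.5$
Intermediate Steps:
$c{\left(N,E \right)} = 0$
$g = 70$ ($g = \left(-5\right) \left(-14\right) = 70$)
$k{\left(m \right)} = \sqrt{m}$ ($k{\left(m \right)} = \sqrt{m + 0} = \sqrt{m}$)
$\left(k{\left(- (-2 - 1) \right)} + g\right)^{2} = \left(\sqrt{- (-2 - 1)} + 70\right)^{2} = \left(\sqrt{\left(-1\right) \left(-3\right)} + 70\right)^{2} = \left(\sqrt{3} + 70\right)^{2} = \left(70 + \sqrt{3}\right)^{2}$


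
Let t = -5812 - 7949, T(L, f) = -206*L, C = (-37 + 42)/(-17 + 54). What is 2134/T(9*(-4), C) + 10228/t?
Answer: -860831/1889844 ≈ -0.45550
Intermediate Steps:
C = 5/37 ≈ 0.13514
t = -13761
2134/T(9*(-4), C) + 10228/t = 2134/((-1854*(-4))) + 10228/(-13761) = 2134/((-206*(-36))) + 10228*(-1/13761) = 2134/7416 - 10228/13761 = 2134*(1/7416) - 10228/13761 = 1067/3708 - 10228/13761 = -860831/1889844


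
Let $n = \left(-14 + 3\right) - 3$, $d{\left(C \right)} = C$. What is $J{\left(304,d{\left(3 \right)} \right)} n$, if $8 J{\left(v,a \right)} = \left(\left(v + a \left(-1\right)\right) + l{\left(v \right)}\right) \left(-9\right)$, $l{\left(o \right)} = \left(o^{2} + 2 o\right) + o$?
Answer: $\frac{5898627}{4} \approx 1.4747 \cdot 10^{6}$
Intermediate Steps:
$l{\left(o \right)} = o^{2} + 3 o$
$n = -14$ ($n = -11 - 3 = -14$)
$J{\left(v,a \right)} = - \frac{9 v}{8} + \frac{9 a}{8} - \frac{9 v \left(3 + v\right)}{8}$ ($J{\left(v,a \right)} = \frac{\left(\left(v + a \left(-1\right)\right) + v \left(3 + v\right)\right) \left(-9\right)}{8} = \frac{\left(\left(v - a\right) + v \left(3 + v\right)\right) \left(-9\right)}{8} = \frac{\left(v - a + v \left(3 + v\right)\right) \left(-9\right)}{8} = \frac{- 9 v + 9 a - 9 v \left(3 + v\right)}{8} = - \frac{9 v}{8} + \frac{9 a}{8} - \frac{9 v \left(3 + v\right)}{8}$)
$J{\left(304,d{\left(3 \right)} \right)} n = \left(\left(- \frac{9}{2}\right) 304 - \frac{9 \cdot 304^{2}}{8} + \frac{9}{8} \cdot 3\right) \left(-14\right) = \left(-1368 - 103968 + \frac{27}{8}\right) \left(-14\right) = \left(- \frac{842661}{8}\right) \left(-14\right) = \frac{5898627}{4}$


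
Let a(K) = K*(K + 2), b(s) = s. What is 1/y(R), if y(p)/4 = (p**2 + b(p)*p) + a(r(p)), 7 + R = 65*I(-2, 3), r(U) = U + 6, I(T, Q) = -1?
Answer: 1/58368 ≈ 1.7133e-5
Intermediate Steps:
r(U) = 6 + U
R = -72 (R = -7 + 65*(-1) = -7 - 65 = -72)
a(K) = K*(2 + K)
y(p) = 8*p**2 + 4*(6 + p)*(8 + p) (y(p) = 4*((p**2 + p*p) + (6 + p)*(2 + (6 + p))) = 4*((p**2 + p**2) + (6 + p)*(8 + p)) = 4*(2*p**2 + (6 + p)*(8 + p)) = 8*p**2 + 4*(6 + p)*(8 + p))
1/y(R) = 1/(192 + 12*(-72)**2 + 56*(-72)) = 1/(192 + 12*5184 - 4032) = 1/(192 + 62208 - 4032) = 1/58368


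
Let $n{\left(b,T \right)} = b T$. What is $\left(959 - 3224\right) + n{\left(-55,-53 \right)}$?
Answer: $650$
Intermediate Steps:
$n{\left(b,T \right)} = T b$
$\left(959 - 3224\right) + n{\left(-55,-53 \right)} = \left(959 - 3224\right) - -2915 = -2265 + 2915 = 650$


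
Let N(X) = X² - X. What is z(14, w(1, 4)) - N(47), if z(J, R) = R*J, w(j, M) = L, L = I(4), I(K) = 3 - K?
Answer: -2176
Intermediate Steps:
L = -1 (L = 3 - 1*4 = 3 - 4 = -1)
w(j, M) = -1
z(J, R) = J*R
z(14, w(1, 4)) - N(47) = 14*(-1) - 47*(-1 + 47) = -14 - 47*46 = -14 - 1*2162 = -14 - 2162 = -2176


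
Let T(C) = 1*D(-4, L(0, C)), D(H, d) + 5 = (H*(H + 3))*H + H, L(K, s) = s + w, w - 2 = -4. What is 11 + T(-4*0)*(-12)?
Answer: 311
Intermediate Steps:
w = -2 (w = 2 - 4 = -2)
L(K, s) = -2 + s (L(K, s) = s - 2 = -2 + s)
D(H, d) = -5 + H + H²*(3 + H) (D(H, d) = -5 + ((H*(H + 3))*H + H) = -5 + ((H*(3 + H))*H + H) = -5 + (H²*(3 + H) + H) = -5 + (H + H²*(3 + H)) = -5 + H + H²*(3 + H))
T(C) = -25 (T(C) = 1*(-5 - 4 + (-4)³ + 3*(-4)²) = 1*(-5 - 4 - 64 + 3*16) = 1*(-5 - 4 - 64 + 48) = 1*(-25) = -25)
11 + T(-4*0)*(-12) = 11 - 25*(-12) = 11 + 300 = 311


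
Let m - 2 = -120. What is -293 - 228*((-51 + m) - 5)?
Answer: 39379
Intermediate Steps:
m = -118 (m = 2 - 120 = -118)
-293 - 228*((-51 + m) - 5) = -293 - 228*((-51 - 118) - 5) = -293 - 228*(-169 - 5) = -293 - 228*(-174) = -293 + 39672 = 39379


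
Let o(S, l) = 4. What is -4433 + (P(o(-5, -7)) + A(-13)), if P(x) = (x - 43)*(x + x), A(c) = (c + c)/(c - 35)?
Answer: -113867/24 ≈ -4744.5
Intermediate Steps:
A(c) = 2*c/(-35 + c) (A(c) = (2*c)/(-35 + c) = 2*c/(-35 + c))
P(x) = 2*x*(-43 + x) (P(x) = (-43 + x)*(2*x) = 2*x*(-43 + x))
-4433 + (P(o(-5, -7)) + A(-13)) = -4433 + (2*4*(-43 + 4) + 2*(-13)/(-35 - 13)) = -4433 + (2*4*(-39) + 2*(-13)/(-48)) = -4433 + (-312 + 2*(-13)*(-1/48)) = -4433 + (-312 + 13/24) = -4433 - 7475/24 = -113867/24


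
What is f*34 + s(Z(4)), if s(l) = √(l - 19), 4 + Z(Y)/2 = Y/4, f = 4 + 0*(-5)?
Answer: 136 + 5*I ≈ 136.0 + 5.0*I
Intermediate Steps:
f = 4 (f = 4 + 0 = 4)
Z(Y) = -8 + Y/2 (Z(Y) = -8 + 2*(Y/4) = -8 + Y/2)
s(l) = √(-19 + l)
f*34 + s(Z(4)) = 4*34 + √(-19 + (-8 + (½)*4)) = 136 + √(-19 + (-8 + 2)) = 136 + √(-19 - 6) = 136 + √(-25) = 136 + 5*I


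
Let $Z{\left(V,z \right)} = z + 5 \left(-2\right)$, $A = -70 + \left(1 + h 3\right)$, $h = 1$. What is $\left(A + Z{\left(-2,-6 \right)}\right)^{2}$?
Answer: $6724$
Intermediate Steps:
$A = -66$ ($A = -70 + \left(1 + 1 \cdot 3\right) = -70 + \left(1 + 3\right) = -70 + 4 = -66$)
$Z{\left(V,z \right)} = -10 + z$ ($Z{\left(V,z \right)} = z - 10 = -10 + z$)
$\left(A + Z{\left(-2,-6 \right)}\right)^{2} = \left(-66 - 16\right)^{2} = \left(-82\right)^{2} = 6724$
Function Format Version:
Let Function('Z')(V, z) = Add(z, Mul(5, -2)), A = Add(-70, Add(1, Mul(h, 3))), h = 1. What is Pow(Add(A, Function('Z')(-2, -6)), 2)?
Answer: 6724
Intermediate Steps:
A = -66 (A = Add(-70, Add(1, Mul(1, 3))) = Add(-70, Add(1, 3)) = Add(-70, 4) = -66)
Function('Z')(V, z) = Add(-10, z) (Function('Z')(V, z) = Add(z, -10) = Add(-10, z))
Pow(Add(A, Function('Z')(-2, -6)), 2) = Pow(Add(-66, Add(-10, -6)), 2) = Pow(Add(-66, -16), 2) = Pow(-82, 2) = 6724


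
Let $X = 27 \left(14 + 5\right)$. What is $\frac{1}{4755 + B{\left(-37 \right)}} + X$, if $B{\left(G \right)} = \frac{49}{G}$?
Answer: $\frac{90229555}{175886} \approx 513.0$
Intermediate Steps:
$X = 513$ ($X = 27 \cdot 19 = 513$)
$\frac{1}{4755 + B{\left(-37 \right)}} + X = \frac{1}{4755 + \frac{49}{-37}} + 513 = \frac{1}{4755 + 49 \left(- \frac{1}{37}\right)} + 513 = \frac{1}{4755 - \frac{49}{37}} + 513 = \frac{1}{\frac{175886}{37}} + 513 = \frac{37}{175886} + 513 = \frac{90229555}{175886}$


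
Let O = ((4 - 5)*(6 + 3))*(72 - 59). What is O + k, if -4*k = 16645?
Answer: -17113/4 ≈ -4278.3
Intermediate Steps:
k = -16645/4 (k = -¼*16645 = -16645/4 ≈ -4161.3)
O = -117 (O = -1*9*13 = -9*13 = -117)
O + k = -117 - 16645/4 = -17113/4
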